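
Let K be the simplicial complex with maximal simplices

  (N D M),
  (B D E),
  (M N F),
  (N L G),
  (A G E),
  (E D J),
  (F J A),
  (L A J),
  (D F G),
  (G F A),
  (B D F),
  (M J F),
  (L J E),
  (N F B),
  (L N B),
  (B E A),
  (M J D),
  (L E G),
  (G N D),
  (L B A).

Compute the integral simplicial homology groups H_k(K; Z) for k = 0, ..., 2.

H_0 = Z,  H_1 = Z ⊕ Z/2,  H_2 = 0.

Fix the vertex order A < B < D < E < F < G < J < L < M < N and write every simplex with vertices in increasing order. Then dim K = 2 and the simplices of K are:

  0-simplices (10): A, B, D, E, F, G, J, L, M, N
  1-simplices (30): AB, AE, AF, AG, AJ, AL, BD, BE, BF, BL, BN, DE, DF, DG, DJ, DM, DN, EG, EJ, EL, FG, FJ, FM, FN, GL, GN, JL, JM, LN, MN
  2-simplices (20): ABE, ABL, AEG, AFG, AFJ, AJL, BDE, BDF, BFN, BLN, DEJ, DFG, DGN, DJM, DMN, EGL, EJL, FJM, FMN, GLN

giving chain groups C_0 ≅ Z^10, C_1 ≅ Z^30, C_2 ≅ Z^20.

The boundary map ∂_1: C_1 → C_0 is given by ∂[p,q] = [q] − [p]. For instance
  ∂GL = L − G.
The resulting 10×30 matrix has rank 9, and its Smith normal form has invariant factors (1,1,1,1,1,1,1,1,1).

The boundary map ∂_2: C_2 → C_1 maps a triangle to the signed sum of its edges. For instance
  ∂ABE = BE − AE + AB,
  ∂AJL = JL − AL + AJ.
The 30×20 boundary matrix has rank 20 and Smith normal form diag(1,1,1,1,1,1,1,1,1,1,1,1,1,1,1,1,1,1,1,2).

Computing H_k = (kernel of ∂_k) / (image of ∂_{k+1}):

  H_0: rank C_0 − rank ∂_1 = 10 − 9 = 1, and the invariant factors of ∂_1 are all 1, so H_0 ≅ Z.
  H_1: rank ker ∂_1 − rank ∂_2 = (30 − 9) − 20 = 1, and ∂_2 has invariant factor 2 > 1, so H_1 ≅ Z ⊕ Z/2.
  H_2: rank ker ∂_2 − rank ∂_3 = (20 − 20) − 0 = 0, and there is no ∂_3, so H_2 ≅ 0.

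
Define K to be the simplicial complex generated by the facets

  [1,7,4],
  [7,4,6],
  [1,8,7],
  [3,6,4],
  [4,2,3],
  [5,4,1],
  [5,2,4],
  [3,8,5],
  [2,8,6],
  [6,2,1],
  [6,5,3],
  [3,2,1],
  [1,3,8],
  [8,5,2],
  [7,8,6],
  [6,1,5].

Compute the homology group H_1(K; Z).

H_1 = Z^2.

We work with the vertex ordering 1 < 2 < 3 < 4 < 5 < 6 < 7 < 8. The simplices of K, each written with vertices in increasing order, are:

  0-simplices (8): [1], [2], [3], [4], [5], [6], [7], [8]
  1-simplices (24): (24 of them)
  2-simplices (16): [1,2,3], [1,2,6], [1,3,8], [1,4,5], [1,4,7], [1,5,6], [1,7,8], [2,3,4], [2,4,5], [2,5,8], [2,6,8], [3,4,6], [3,5,6], [3,5,8], [4,6,7], [6,7,8]

so the chain groups are C_0 ≅ Z^8, C_1 ≅ Z^24, C_2 ≅ Z^16.

The boundary map ∂_1: C_1 → C_0 is given by ∂[p,q] = [q] − [p]. For instance
  ∂[5,6] = [6] − [5].
The 8×24 boundary matrix has rank 7 and Smith normal form diag(1,1,1,1,1,1,1).

Boundary ∂_2: C_2 → C_1 sends each 2-simplex [p,q,r] to [q,r] − [p,r] + [p,q]. For instance
  ∂[3,4,6] = [4,6] − [3,6] + [3,4],
  ∂[1,3,8] = [3,8] − [1,8] + [1,3].
This gives a 24×16 integer matrix of rank 15; reducing to Smith normal form yields diagonal entries (1,1,1,1,1,1,1,1,1,1,1,1,1,1,1).

Reading off H_k = ker ∂_k / im ∂_{k+1}:

  H_1: rank ker ∂_1 − rank ∂_2 = (24 − 7) − 15 = 2, and the invariant factors of ∂_2 are all 1, so H_1 ≅ Z^2.

(K is a triangulation of the torus T^2.)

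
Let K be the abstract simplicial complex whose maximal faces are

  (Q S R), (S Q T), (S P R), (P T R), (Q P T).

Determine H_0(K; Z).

Take the total order P < Q < R < S < T on the vertex set. Then K (dimension 2) consists of the simplices:

  0-simplices (5): P, Q, R, S, T
  1-simplices (10): PQ, PR, PS, PT, QR, QS, QT, RS, RT, ST
  2-simplices (5): PQT, PRS, PRT, QRS, QST

so the chain groups are C_0 ≅ Z^5, C_1 ≅ Z^10, C_2 ≅ Z^5.

The boundary map ∂_1: C_1 → C_0 sends each edge [p,q] (with p < q) to q − p.
The resulting 5×10 matrix has rank 4, and its Smith normal form has invariant factors (1,1,1,1).

The boundary map ∂_2: C_2 → C_1 acts by ∂[p,q,r] = [q,r] − [p,r] + [p,q]. For instance
  ∂PQT = QT − PT + PQ,
  ∂PRT = RT − PT + PR.
The 10×5 boundary matrix has rank 5 and Smith normal form diag(1,1,1,1,1).

Computing H_k = (kernel of ∂_k) / (image of ∂_{k+1}):

  H_0: rank C_0 − rank ∂_1 = 5 − 4 = 1, and the invariant factors of ∂_1 are all 1, so H_0 ≅ Z.

H_0 ≅ Z.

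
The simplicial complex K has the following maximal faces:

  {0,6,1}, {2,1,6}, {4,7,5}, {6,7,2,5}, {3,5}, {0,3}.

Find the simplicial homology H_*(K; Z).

H_0 ≅ Z,  H_1 ≅ Z,  H_2 = 0,  H_3 = 0.

Fix the vertex order 0 < 1 < 2 < 3 < 4 < 5 < 6 < 7 and write every simplex with vertices in increasing order. Then dim K = 3 and the simplices of K are:

  0-simplices (8): [0], [1], [2], [3], [4], [5], [6], [7]
  1-simplices (14): [0,1], [0,3], [0,6], [1,2], [1,6], [2,5], [2,6], [2,7], [3,5], [4,5], [4,7], [5,6], [5,7], [6,7]
  2-simplices (7): [0,1,6], [1,2,6], [2,5,6], [2,5,7], [2,6,7], [4,5,7], [5,6,7]
  3-simplices (1): [2,5,6,7]

Hence C_0 ≅ Z^8, C_1 ≅ Z^14, C_2 ≅ Z^7, C_3 ≅ Z^1.

The boundary map ∂_1: C_1 → C_0 sends each edge [p,q] (with p < q) to q − p. For instance
  ∂[3,5] = [5] − [3].
The resulting 8×14 matrix has rank 7, and its Smith normal form has invariant factors (1,1,1,1,1,1,1).

Boundary ∂_2: C_2 → C_1 acts by ∂[p,q,r] = [q,r] − [p,r] + [p,q]. For instance
  ∂[2,6,7] = [6,7] − [2,7] + [2,6],
  ∂[4,5,7] = [5,7] − [4,7] + [4,5].
The resulting 14×7 matrix has rank 6, and its Smith normal form has invariant factors (1,1,1,1,1,1).

∂_3: C_3 → C_2 sends each 3-simplex σ to the alternating sum Σ_i (−1)^i (σ with its i-th vertex removed). For instance
  ∂[2,5,6,7] = [5,6,7] − [2,6,7] + [2,5,7] − [2,5,6].
As a 7×1 matrix over Z this has rank 1, with invariant factors (1).

Reading off H_k = ker ∂_k / im ∂_{k+1}:

  H_0: rank C_0 − rank ∂_1 = 8 − 7 = 1, and the invariant factors of ∂_1 are all 1, so H_0 ≅ Z.
  H_1: rank ker ∂_1 − rank ∂_2 = (14 − 7) − 6 = 1, and the invariant factors of ∂_2 are all 1, so H_1 ≅ Z.
  H_2: rank ker ∂_2 − rank ∂_3 = (7 − 6) − 1 = 0, and the invariant factors of ∂_3 are all 1, so H_2 ≅ 0.
  H_3: rank ker ∂_3 − rank ∂_4 = (1 − 1) − 0 = 0, and there is no ∂_4, so H_3 ≅ 0.

As a check, the Euler characteristic is 8 − 14 + 7 − 1 = 0, which agrees with 1 − 1 + 0 − 0 = 0.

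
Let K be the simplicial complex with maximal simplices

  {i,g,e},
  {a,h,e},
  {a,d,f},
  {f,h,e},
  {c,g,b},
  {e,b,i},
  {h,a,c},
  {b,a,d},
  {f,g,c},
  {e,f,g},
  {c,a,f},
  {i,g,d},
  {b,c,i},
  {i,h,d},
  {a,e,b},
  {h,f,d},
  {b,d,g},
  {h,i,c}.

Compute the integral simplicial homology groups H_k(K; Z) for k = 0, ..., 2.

H_0 = Z,  H_1 = Z × Z/2,  H_2 = 0.

Take the total order a < b < c < d < e < f < g < h < i on the vertex set. Then K (dimension 2) consists of the simplices:

  0-simplices (9): a, b, c, d, e, f, g, h, i
  1-simplices (27): ab, ac, ad, ae, af, ah, bc, bd, be, bg, bi, cf, cg, ch, ci, df, dg, dh, di, ef, eg, eh, ei, fg, fh, gi, hi
  2-simplices (18): abd, abe, acf, ach, adf, aeh, bcg, bci, bdg, bei, cfg, chi, dfh, dgi, dhi, efg, efh, egi

giving chain groups C_0 ≅ Z^9, C_1 ≅ Z^27, C_2 ≅ Z^18.

∂_1: C_1 → C_0 maps an edge to its endpoints' difference, ∂[p,q] = q − p. For instance
  ∂dh = h − d.
This gives a 9×27 integer matrix of rank 8; reducing to Smith normal form yields diagonal entries (1,1,1,1,1,1,1,1).

The boundary map ∂_2: C_2 → C_1 maps a triangle to the signed sum of its edges. For instance
  ∂acf = cf − af + ac,
  ∂bdg = dg − bg + bd.
The resulting 27×18 matrix has rank 18, and its Smith normal form has invariant factors (1,1,1,1,1,1,1,1,1,1,1,1,1,1,1,1,1,2).

Computing H_k = (kernel of ∂_k) / (image of ∂_{k+1}):

  H_0: rank C_0 − rank ∂_1 = 9 − 8 = 1, and the invariant factors of ∂_1 are all 1, so H_0 ≅ Z.
  H_1: rank ker ∂_1 − rank ∂_2 = (27 − 8) − 18 = 1, and ∂_2 has invariant factor 2 > 1, so H_1 ≅ Z × Z/2.
  H_2: rank ker ∂_2 − rank ∂_3 = (18 − 18) − 0 = 0, and there is no ∂_3, so H_2 ≅ 0.

As a check, the Euler characteristic is 9 − 27 + 18 = 0, which agrees with 1 − 1 + 0 = 0.
(K is a triangulation of the Klein bottle.)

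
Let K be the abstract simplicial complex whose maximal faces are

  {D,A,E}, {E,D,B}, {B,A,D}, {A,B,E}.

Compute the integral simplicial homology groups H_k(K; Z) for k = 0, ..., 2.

H_0 ≅ Z,  H_1 = 0,  H_2 ≅ Z.

K has 4 vertices, 6 edges, 4 triangles.
rank ∂_0 = 0, rank ∂_1 = 3 ⇒ b_0 = 4 − 0 − 3 = 1; all invariant factors of ∂_1 are 1 so no torsion. So H_0 = Z.
rank ∂_1 = 3, rank ∂_2 = 3 ⇒ b_1 = 6 − 3 − 3 = 0; all invariant factors of ∂_2 are 1 so no torsion. So H_1 = 0.
rank ∂_2 = 3, rank ∂_3 = 0 ⇒ b_2 = 4 − 3 − 0 = 1. So H_2 = Z.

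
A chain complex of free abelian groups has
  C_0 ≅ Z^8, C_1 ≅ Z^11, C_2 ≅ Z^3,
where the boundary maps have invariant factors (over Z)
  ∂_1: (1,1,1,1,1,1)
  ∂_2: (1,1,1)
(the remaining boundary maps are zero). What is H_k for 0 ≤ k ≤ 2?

H_0: b_0 = 8 − 0 − 6 = 2; torsion from ∂_1 factors > 1: none. So H_0 ≅ Z^2.
H_1: b_1 = 11 − 6 − 3 = 2; torsion from ∂_2 factors > 1: none. So H_1 ≅ Z^2.
H_2: b_2 = 3 − 3 − 0 = 0; torsion from ∂_3 factors > 1: none. So H_2 ≅ 0.

H_0 ≅ Z^2,  H_1 ≅ Z^2,  H_2 = 0.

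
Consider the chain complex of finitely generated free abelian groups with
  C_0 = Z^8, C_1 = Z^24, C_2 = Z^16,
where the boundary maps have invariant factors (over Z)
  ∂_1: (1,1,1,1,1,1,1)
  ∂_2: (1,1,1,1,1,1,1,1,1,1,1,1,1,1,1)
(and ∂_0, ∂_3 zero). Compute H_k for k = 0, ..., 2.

H_0 ≅ Z,  H_1 ≅ Z^2,  H_2 ≅ Z.

H_0: b_0 = 8 − 0 − 7 = 1; torsion from ∂_1 factors > 1: none. So H_0 ≅ Z.
H_1: b_1 = 24 − 7 − 15 = 2; torsion from ∂_2 factors > 1: none. So H_1 ≅ Z^2.
H_2: b_2 = 16 − 15 − 0 = 1; torsion from ∂_3 factors > 1: none. So H_2 ≅ Z.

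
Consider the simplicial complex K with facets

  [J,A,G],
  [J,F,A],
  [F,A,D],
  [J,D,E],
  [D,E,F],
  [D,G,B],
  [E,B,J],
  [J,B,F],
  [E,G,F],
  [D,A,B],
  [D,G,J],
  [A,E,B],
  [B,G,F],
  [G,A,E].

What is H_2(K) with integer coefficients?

Order the vertices as A < B < D < E < F < G < J. Listing each simplex with vertices in this order, K has dimension 2 with simplices:

  0-simplices (7): A, B, D, E, F, G, J
  1-simplices (21): AB, AD, AE, AF, AG, AJ, BD, BE, BF, BG, BJ, DE, DF, DG, DJ, EF, EG, EJ, FG, FJ, GJ
  2-simplices (14): ABD, ABE, ADF, AEG, AFJ, AGJ, BDG, BEJ, BFG, BFJ, DEF, DEJ, DGJ, EFG

Hence C_0 ≅ Z^7, C_1 ≅ Z^21, C_2 ≅ Z^14.

∂_1: C_1 → C_0 sends each edge [p,q] (with p < q) to q − p. For instance
  ∂AG = G − A.
The 7×21 boundary matrix has rank 6 and Smith normal form diag(1,1,1,1,1,1).

The boundary map ∂_2: C_2 → C_1 maps a triangle to the signed sum of its edges. For instance
  ∂BFJ = FJ − BJ + BF,
  ∂AFJ = FJ − AJ + AF.
This gives a 21×14 integer matrix of rank 13; reducing to Smith normal form yields diagonal entries (1,1,1,1,1,1,1,1,1,1,1,1,1).

From H_k ≅ ker(∂_k) / im(∂_{k+1}) we obtain:

  H_2: rank ker ∂_2 − rank ∂_3 = (14 − 13) − 0 = 1, and there is no ∂_3, so H_2 ≅ Z.

H_2 = Z.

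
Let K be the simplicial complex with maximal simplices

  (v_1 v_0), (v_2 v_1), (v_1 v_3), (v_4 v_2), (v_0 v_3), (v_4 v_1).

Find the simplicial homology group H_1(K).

H_1 ≅ Z^2.

Fix the vertex order v_0 < v_1 < v_2 < v_3 < v_4 and write every simplex with vertices in increasing order. Then dim K = 1 and the simplices of K are:

  0-simplices (5): [v_0], [v_1], [v_2], [v_3], [v_4]
  1-simplices (6): [v_0,v_1], [v_0,v_3], [v_1,v_2], [v_1,v_3], [v_1,v_4], [v_2,v_4]

giving chain groups C_0 ≅ Z^5, C_1 ≅ Z^6.

∂_1: C_1 → C_0 sends each edge [p,q] (with p < q) to q − p. For instance
  ∂[v_1,v_4] = [v_4] − [v_1].
As a 5×6 matrix over Z this has rank 4, with invariant factors (1,1,1,1).

From H_k ≅ ker(∂_k) / im(∂_{k+1}) we obtain:

  H_1: rank ker ∂_1 − rank ∂_2 = (6 − 4) − 0 = 2, and there is no ∂_2, so H_1 ≅ Z^2.

(K is a triangulation of a wedge of 2 circles.)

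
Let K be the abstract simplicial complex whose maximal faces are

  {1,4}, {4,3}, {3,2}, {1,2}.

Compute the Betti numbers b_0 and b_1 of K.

Take the total order 1 < 2 < 3 < 4 on the vertex set. Then K (dimension 1) consists of the simplices:

  0-simplices (4): [1], [2], [3], [4]
  1-simplices (4): [1,2], [1,4], [2,3], [3,4]

so the chain groups are C_0 ≅ Z^4, C_1 ≅ Z^4.

The boundary map ∂_1: C_1 → C_0 is given by ∂[p,q] = [q] − [p].
The resulting 4×4 matrix has rank 3, and its Smith normal form has invariant factors (1,1,1).

Computing H_k = (kernel of ∂_k) / (image of ∂_{k+1}):

  H_0: rank C_0 − rank ∂_1 = 4 − 3 = 1, and the invariant factors of ∂_1 are all 1, so H_0 = Z.
  H_1: rank ker ∂_1 − rank ∂_2 = (4 − 3) − 0 = 1, and there is no ∂_2, so H_1 = Z.

(K is a triangulation of the circle S^1.)

Hence the Betti numbers are b_0 = 1, b_1 = 1.

b_0 = 1, b_1 = 1.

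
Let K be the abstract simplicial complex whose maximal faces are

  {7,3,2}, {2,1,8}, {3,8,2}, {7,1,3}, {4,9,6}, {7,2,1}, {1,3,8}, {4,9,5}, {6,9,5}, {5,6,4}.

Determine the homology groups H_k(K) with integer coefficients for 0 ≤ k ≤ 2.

H_0 ≅ Z^2,  H_1 = 0,  H_2 ≅ Z^2.

We work with the vertex ordering 1 < 2 < 3 < 4 < 5 < 6 < 7 < 8 < 9. The simplices of K, each written with vertices in increasing order, are:

  0-simplices (9): [1], [2], [3], [4], [5], [6], [7], [8], [9]
  1-simplices (15): [1,2], [1,3], [1,7], [1,8], [2,3], [2,7], [2,8], [3,7], [3,8], [4,5], [4,6], [4,9], [5,6], [5,9], [6,9]
  2-simplices (10): [1,2,7], [1,2,8], [1,3,7], [1,3,8], [2,3,7], [2,3,8], [4,5,6], [4,5,9], [4,6,9], [5,6,9]

so the chain groups are C_0 ≅ Z^9, C_1 ≅ Z^15, C_2 ≅ Z^10.

Boundary ∂_1: C_1 → C_0 is given by ∂[p,q] = [q] − [p].
As a 9×15 matrix over Z this has rank 7, with invariant factors (1,1,1,1,1,1,1).

The boundary map ∂_2: C_2 → C_1 maps a triangle to the signed sum of its edges. For instance
  ∂[1,3,8] = [3,8] − [1,8] + [1,3],
  ∂[1,2,8] = [2,8] − [1,8] + [1,2].
The 15×10 boundary matrix has rank 8 and Smith normal form diag(1,1,1,1,1,1,1,1).

From H_k ≅ ker(∂_k) / im(∂_{k+1}) we obtain:

  H_0: rank C_0 − rank ∂_1 = 9 − 7 = 2, and the invariant factors of ∂_1 are all 1, so H_0 = Z^2.
  H_1: rank ker ∂_1 − rank ∂_2 = (15 − 7) − 8 = 0, and the invariant factors of ∂_2 are all 1, so H_1 = 0.
  H_2: rank ker ∂_2 − rank ∂_3 = (10 − 8) − 0 = 2, and there is no ∂_3, so H_2 = Z^2.

(K is a triangulation of the disjoint union of the 2-sphere S^2 and the 2-sphere S^2.)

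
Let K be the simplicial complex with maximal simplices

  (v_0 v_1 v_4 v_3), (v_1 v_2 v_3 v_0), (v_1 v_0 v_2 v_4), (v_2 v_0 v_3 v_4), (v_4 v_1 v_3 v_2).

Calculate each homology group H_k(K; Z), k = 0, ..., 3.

H_0 ≅ Z,  H_1 = 0,  H_2 = 0,  H_3 ≅ Z.

Take the total order v_0 < v_1 < v_2 < v_3 < v_4 on the vertex set. Then K (dimension 3) consists of the simplices:

  0-simplices (5): [v_0], [v_1], [v_2], [v_3], [v_4]
  1-simplices (10): [v_0,v_1], [v_0,v_2], [v_0,v_3], [v_0,v_4], [v_1,v_2], [v_1,v_3], [v_1,v_4], [v_2,v_3], [v_2,v_4], [v_3,v_4]
  2-simplices (10): [v_0,v_1,v_2], [v_0,v_1,v_3], [v_0,v_1,v_4], [v_0,v_2,v_3], [v_0,v_2,v_4], [v_0,v_3,v_4], [v_1,v_2,v_3], [v_1,v_2,v_4], [v_1,v_3,v_4], [v_2,v_3,v_4]
  3-simplices (5): [v_0,v_1,v_2,v_3], [v_0,v_1,v_2,v_4], [v_0,v_1,v_3,v_4], [v_0,v_2,v_3,v_4], [v_1,v_2,v_3,v_4]

giving chain groups C_0 ≅ Z^5, C_1 ≅ Z^10, C_2 ≅ Z^10, C_3 ≅ Z^5.

∂_1: C_1 → C_0 maps an edge to its endpoints' difference, ∂[p,q] = q − p. For instance
  ∂[v_3,v_4] = [v_4] − [v_3].
This gives a 5×10 integer matrix of rank 4; reducing to Smith normal form yields diagonal entries (1,1,1,1).

∂_2: C_2 → C_1 sends each 2-simplex [p,q,r] to [q,r] − [p,r] + [p,q]. For instance
  ∂[v_1,v_3,v_4] = [v_3,v_4] − [v_1,v_4] + [v_1,v_3],
  ∂[v_0,v_1,v_2] = [v_1,v_2] − [v_0,v_2] + [v_0,v_1].
The 10×10 boundary matrix has rank 6 and Smith normal form diag(1,1,1,1,1,1).

The boundary map ∂_3: C_3 → C_2 sends each 3-simplex σ to the alternating sum Σ_i (−1)^i (σ with its i-th vertex removed). For instance
  ∂[v_1,v_2,v_3,v_4] = [v_2,v_3,v_4] − [v_1,v_3,v_4] + [v_1,v_2,v_4] − [v_1,v_2,v_3],
  ∂[v_0,v_1,v_2,v_3] = [v_1,v_2,v_3] − [v_0,v_2,v_3] + [v_0,v_1,v_3] − [v_0,v_1,v_2].
This gives a 10×5 integer matrix of rank 4; reducing to Smith normal form yields diagonal entries (1,1,1,1).

From H_k ≅ ker(∂_k) / im(∂_{k+1}) we obtain:

  H_0: rank C_0 − rank ∂_1 = 5 − 4 = 1, and the invariant factors of ∂_1 are all 1, so H_0 ≅ Z.
  H_1: rank ker ∂_1 − rank ∂_2 = (10 − 4) − 6 = 0, and the invariant factors of ∂_2 are all 1, so H_1 ≅ 0.
  H_2: rank ker ∂_2 − rank ∂_3 = (10 − 6) − 4 = 0, and the invariant factors of ∂_3 are all 1, so H_2 ≅ 0.
  H_3: rank ker ∂_3 − rank ∂_4 = (5 − 4) − 0 = 1, and there is no ∂_4, so H_3 ≅ Z.

As a check, the Euler characteristic is 5 − 10 + 10 − 5 = 0, which agrees with 1 − 0 + 0 − 1 = 0.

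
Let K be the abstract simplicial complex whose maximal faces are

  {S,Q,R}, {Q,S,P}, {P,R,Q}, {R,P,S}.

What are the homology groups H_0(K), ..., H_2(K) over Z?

H_0 = Z,  H_1 = 0,  H_2 = Z.

Take the total order P < Q < R < S on the vertex set. Then K (dimension 2) consists of the simplices:

  0-simplices (4): P, Q, R, S
  1-simplices (6): PQ, PR, PS, QR, QS, RS
  2-simplices (4): PQR, PQS, PRS, QRS

so the chain groups are C_0 ≅ Z^4, C_1 ≅ Z^6, C_2 ≅ Z^4.

Boundary ∂_1: C_1 → C_0 is given by ∂[p,q] = [q] − [p]. For instance
  ∂QR = R − Q.
This gives a 4×6 integer matrix of rank 3; reducing to Smith normal form yields diagonal entries (1,1,1).

Boundary ∂_2: C_2 → C_1 sends each 2-simplex [p,q,r] to [q,r] − [p,r] + [p,q]. For instance
  ∂PQS = QS − PS + PQ,
  ∂QRS = RS − QS + QR.
As a 6×4 matrix over Z this has rank 3, with invariant factors (1,1,1).

Computing H_k = (kernel of ∂_k) / (image of ∂_{k+1}):

  H_0: rank C_0 − rank ∂_1 = 4 − 3 = 1, and the invariant factors of ∂_1 are all 1, so H_0 ≅ Z.
  H_1: rank ker ∂_1 − rank ∂_2 = (6 − 3) − 3 = 0, and the invariant factors of ∂_2 are all 1, so H_1 ≅ 0.
  H_2: rank ker ∂_2 − rank ∂_3 = (4 − 3) − 0 = 1, and there is no ∂_3, so H_2 ≅ Z.

(K is a triangulation of the 2-sphere S^2.)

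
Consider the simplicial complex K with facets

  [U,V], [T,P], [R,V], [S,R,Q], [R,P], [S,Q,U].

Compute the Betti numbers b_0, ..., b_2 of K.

b_0 = 1, b_1 = 1, b_2 = 0.

K has 7 vertices, 9 edges, 2 triangles.
rank ∂_0 = 0, rank ∂_1 = 6 ⇒ b_0 = 7 − 0 − 6 = 1; all invariant factors of ∂_1 are 1 so no torsion. So H_0 ≅ Z.
rank ∂_1 = 6, rank ∂_2 = 2 ⇒ b_1 = 9 − 6 − 2 = 1; all invariant factors of ∂_2 are 1 so no torsion. So H_1 ≅ Z.
rank ∂_2 = 2, rank ∂_3 = 0 ⇒ b_2 = 2 − 2 − 0 = 0. So H_2 ≅ 0.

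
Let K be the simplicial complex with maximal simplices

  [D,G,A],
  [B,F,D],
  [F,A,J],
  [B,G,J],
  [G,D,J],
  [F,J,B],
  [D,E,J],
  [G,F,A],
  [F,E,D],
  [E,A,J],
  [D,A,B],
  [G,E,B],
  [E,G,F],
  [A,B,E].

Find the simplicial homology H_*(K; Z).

H_0 = Z,  H_1 = Z^2,  H_2 = Z.

We work with the vertex ordering A < B < D < E < F < G < J. The simplices of K, each written with vertices in increasing order, are:

  0-simplices (7): A, B, D, E, F, G, J
  1-simplices (21): AB, AD, AE, AF, AG, AJ, BD, BE, BF, BG, BJ, DE, DF, DG, DJ, EF, EG, EJ, FG, FJ, GJ
  2-simplices (14): ABD, ABE, ADG, AEJ, AFG, AFJ, BDF, BEG, BFJ, BGJ, DEF, DEJ, DGJ, EFG

giving chain groups C_0 ≅ Z^7, C_1 ≅ Z^21, C_2 ≅ Z^14.

The boundary map ∂_1: C_1 → C_0 sends each edge [p,q] (with p < q) to q − p. For instance
  ∂EF = F − E.
The resulting 7×21 matrix has rank 6, and its Smith normal form has invariant factors (1,1,1,1,1,1).

∂_2: C_2 → C_1 sends each 2-simplex [p,q,r] to [q,r] − [p,r] + [p,q]. For instance
  ∂AEJ = EJ − AJ + AE,
  ∂DGJ = GJ − DJ + DG.
The 21×14 boundary matrix has rank 13 and Smith normal form diag(1,1,1,1,1,1,1,1,1,1,1,1,1).

Computing H_k = (kernel of ∂_k) / (image of ∂_{k+1}):

  H_0: rank C_0 − rank ∂_1 = 7 − 6 = 1, and the invariant factors of ∂_1 are all 1, so H_0 ≅ Z.
  H_1: rank ker ∂_1 − rank ∂_2 = (21 − 6) − 13 = 2, and the invariant factors of ∂_2 are all 1, so H_1 ≅ Z^2.
  H_2: rank ker ∂_2 − rank ∂_3 = (14 − 13) − 0 = 1, and there is no ∂_3, so H_2 ≅ Z.

As a check, the Euler characteristic is 7 − 21 + 14 = 0, which agrees with 1 − 2 + 1 = 0.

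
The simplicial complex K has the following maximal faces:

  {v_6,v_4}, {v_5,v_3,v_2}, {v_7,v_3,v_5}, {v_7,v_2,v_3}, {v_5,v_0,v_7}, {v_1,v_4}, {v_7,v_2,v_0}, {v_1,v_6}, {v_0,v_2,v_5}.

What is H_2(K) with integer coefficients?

H_2 ≅ Z.

Take the total order v_0 < v_1 < v_2 < v_3 < v_4 < v_5 < v_6 < v_7 on the vertex set. Then K (dimension 2) consists of the simplices:

  0-simplices (8): [v_0], [v_1], [v_2], [v_3], [v_4], [v_5], [v_6], [v_7]
  1-simplices (12): [v_0,v_2], [v_0,v_5], [v_0,v_7], [v_1,v_4], [v_1,v_6], [v_2,v_3], [v_2,v_5], [v_2,v_7], [v_3,v_5], [v_3,v_7], [v_4,v_6], [v_5,v_7]
  2-simplices (6): [v_0,v_2,v_5], [v_0,v_2,v_7], [v_0,v_5,v_7], [v_2,v_3,v_5], [v_2,v_3,v_7], [v_3,v_5,v_7]

giving chain groups C_0 ≅ Z^8, C_1 ≅ Z^12, C_2 ≅ Z^6.

Boundary ∂_1: C_1 → C_0 maps an edge to its endpoints' difference, ∂[p,q] = q − p. For instance
  ∂[v_1,v_4] = [v_4] − [v_1].
As a 8×12 matrix over Z this has rank 6, with invariant factors (1,1,1,1,1,1).

∂_2: C_2 → C_1 acts by ∂[p,q,r] = [q,r] − [p,r] + [p,q]. For instance
  ∂[v_2,v_3,v_7] = [v_3,v_7] − [v_2,v_7] + [v_2,v_3],
  ∂[v_2,v_3,v_5] = [v_3,v_5] − [v_2,v_5] + [v_2,v_3].
The resulting 12×6 matrix has rank 5, and its Smith normal form has invariant factors (1,1,1,1,1).

Reading off H_k = ker ∂_k / im ∂_{k+1}:

  H_2: rank ker ∂_2 − rank ∂_3 = (6 − 5) − 0 = 1, and there is no ∂_3, so H_2 ≅ Z.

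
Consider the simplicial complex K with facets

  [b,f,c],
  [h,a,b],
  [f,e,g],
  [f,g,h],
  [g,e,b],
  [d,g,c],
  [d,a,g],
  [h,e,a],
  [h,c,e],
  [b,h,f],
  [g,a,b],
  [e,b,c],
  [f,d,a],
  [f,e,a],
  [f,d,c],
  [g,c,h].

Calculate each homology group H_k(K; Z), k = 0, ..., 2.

H_0 ≅ Z,  H_1 ≅ Z^2,  H_2 ≅ Z.

We work with the vertex ordering a < b < c < d < e < f < g < h. The simplices of K, each written with vertices in increasing order, are:

  0-simplices (8): a, b, c, d, e, f, g, h
  1-simplices (24): ab, ad, ae, af, ag, ah, bc, be, bf, bg, bh, cd, ce, cf, cg, ch, df, dg, ef, eg, eh, fg, fh, gh
  2-simplices (16): abg, abh, adf, adg, aef, aeh, bce, bcf, beg, bfh, cdf, cdg, ceh, cgh, efg, fgh

Hence C_0 ≅ Z^8, C_1 ≅ Z^24, C_2 ≅ Z^16.

∂_1: C_1 → C_0 maps an edge to its endpoints' difference, ∂[p,q] = q − p. For instance
  ∂bh = h − b.
The 8×24 boundary matrix has rank 7 and Smith normal form diag(1,1,1,1,1,1,1).

Boundary ∂_2: C_2 → C_1 acts by ∂[p,q,r] = [q,r] − [p,r] + [p,q]. For instance
  ∂cgh = gh − ch + cg,
  ∂bcf = cf − bf + bc.
This gives a 24×16 integer matrix of rank 15; reducing to Smith normal form yields diagonal entries (1,1,1,1,1,1,1,1,1,1,1,1,1,1,1).

From H_k ≅ ker(∂_k) / im(∂_{k+1}) we obtain:

  H_0: rank C_0 − rank ∂_1 = 8 − 7 = 1, and the invariant factors of ∂_1 are all 1, so H_0 ≅ Z.
  H_1: rank ker ∂_1 − rank ∂_2 = (24 − 7) − 15 = 2, and the invariant factors of ∂_2 are all 1, so H_1 ≅ Z^2.
  H_2: rank ker ∂_2 − rank ∂_3 = (16 − 15) − 0 = 1, and there is no ∂_3, so H_2 ≅ Z.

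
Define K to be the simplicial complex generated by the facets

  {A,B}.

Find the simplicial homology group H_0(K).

H_0 ≅ Z.

We work with the vertex ordering A < B. The simplices of K, each written with vertices in increasing order, are:

  0-simplices (2): A, B
  1-simplices (1): AB

so the chain groups are C_0 ≅ Z^2, C_1 ≅ Z^1.

Boundary ∂_1: C_1 → C_0 sends each edge [p,q] (with p < q) to q − p. For instance
  ∂AB = B − A.
This gives a 2×1 integer matrix of rank 1; reducing to Smith normal form yields diagonal entries (1).

Computing H_k = (kernel of ∂_k) / (image of ∂_{k+1}):

  H_0: rank C_0 − rank ∂_1 = 2 − 1 = 1, and the invariant factors of ∂_1 are all 1, so H_0 ≅ Z.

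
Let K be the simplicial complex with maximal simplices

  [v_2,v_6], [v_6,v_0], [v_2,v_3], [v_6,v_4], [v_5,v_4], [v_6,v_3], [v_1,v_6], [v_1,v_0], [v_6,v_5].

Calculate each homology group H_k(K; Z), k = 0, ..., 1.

H_0 = Z,  H_1 = Z^3.

Take the total order v_0 < v_1 < v_2 < v_3 < v_4 < v_5 < v_6 on the vertex set. Then K (dimension 1) consists of the simplices:

  0-simplices (7): [v_0], [v_1], [v_2], [v_3], [v_4], [v_5], [v_6]
  1-simplices (9): [v_0,v_1], [v_0,v_6], [v_1,v_6], [v_2,v_3], [v_2,v_6], [v_3,v_6], [v_4,v_5], [v_4,v_6], [v_5,v_6]

so the chain groups are C_0 ≅ Z^7, C_1 ≅ Z^9.

The boundary map ∂_1: C_1 → C_0 maps an edge to its endpoints' difference, ∂[p,q] = q − p.
The resulting 7×9 matrix has rank 6, and its Smith normal form has invariant factors (1,1,1,1,1,1).

Now H_k = ker ∂_k / im ∂_{k+1}, so:

  H_0: rank C_0 − rank ∂_1 = 7 − 6 = 1, and the invariant factors of ∂_1 are all 1, so H_0 ≅ Z.
  H_1: rank ker ∂_1 − rank ∂_2 = (9 − 6) − 0 = 3, and there is no ∂_2, so H_1 ≅ Z^3.

(K is a triangulation of a wedge of 3 circles.)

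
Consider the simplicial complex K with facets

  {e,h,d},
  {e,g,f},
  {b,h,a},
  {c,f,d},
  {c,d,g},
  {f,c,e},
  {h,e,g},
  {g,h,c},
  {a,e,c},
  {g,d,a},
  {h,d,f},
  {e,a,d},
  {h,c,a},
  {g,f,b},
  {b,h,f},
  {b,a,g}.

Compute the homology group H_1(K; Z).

Order the vertices as a < b < c < d < e < f < g < h. Listing each simplex with vertices in this order, K has dimension 2 with simplices:

  0-simplices (8): a, b, c, d, e, f, g, h
  1-simplices (24): ab, ac, ad, ae, ag, ah, bf, bg, bh, cd, ce, cf, cg, ch, de, df, dg, dh, ef, eg, eh, fg, fh, gh
  2-simplices (16): abg, abh, ace, ach, ade, adg, bfg, bfh, cdf, cdg, cef, cgh, deh, dfh, efg, egh

Hence C_0 ≅ Z^8, C_1 ≅ Z^24, C_2 ≅ Z^16.

Boundary ∂_1: C_1 → C_0 is given by ∂[p,q] = [q] − [p].
This gives a 8×24 integer matrix of rank 7; reducing to Smith normal form yields diagonal entries (1,1,1,1,1,1,1).

The boundary map ∂_2: C_2 → C_1 sends each 2-simplex [p,q,r] to [q,r] − [p,r] + [p,q]. For instance
  ∂efg = fg − eg + ef,
  ∂cdf = df − cf + cd.
The 24×16 boundary matrix has rank 15 and Smith normal form diag(1,1,1,1,1,1,1,1,1,1,1,1,1,1,1).

Reading off H_k = ker ∂_k / im ∂_{k+1}:

  H_1: rank ker ∂_1 − rank ∂_2 = (24 − 7) − 15 = 2, and the invariant factors of ∂_2 are all 1, so H_1 ≅ Z^2.

(K is a triangulation of the torus T^2.)

H_1 = Z^2.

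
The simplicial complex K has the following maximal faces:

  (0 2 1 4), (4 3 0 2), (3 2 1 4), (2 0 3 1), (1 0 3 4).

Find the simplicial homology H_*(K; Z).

H_0 ≅ Z,  H_1 = 0,  H_2 = 0,  H_3 ≅ Z.

Order the vertices as 0 < 1 < 2 < 3 < 4. Listing each simplex with vertices in this order, K has dimension 3 with simplices:

  0-simplices (5): [0], [1], [2], [3], [4]
  1-simplices (10): [0,1], [0,2], [0,3], [0,4], [1,2], [1,3], [1,4], [2,3], [2,4], [3,4]
  2-simplices (10): [0,1,2], [0,1,3], [0,1,4], [0,2,3], [0,2,4], [0,3,4], [1,2,3], [1,2,4], [1,3,4], [2,3,4]
  3-simplices (5): [0,1,2,3], [0,1,2,4], [0,1,3,4], [0,2,3,4], [1,2,3,4]

giving chain groups C_0 ≅ Z^5, C_1 ≅ Z^10, C_2 ≅ Z^10, C_3 ≅ Z^5.

∂_1: C_1 → C_0 maps an edge to its endpoints' difference, ∂[p,q] = q − p. For instance
  ∂[1,3] = [3] − [1].
The 5×10 boundary matrix has rank 4 and Smith normal form diag(1,1,1,1).

The boundary map ∂_2: C_2 → C_1 maps a triangle to the signed sum of its edges. For instance
  ∂[0,1,3] = [1,3] − [0,3] + [0,1],
  ∂[0,3,4] = [3,4] − [0,4] + [0,3].
This gives a 10×10 integer matrix of rank 6; reducing to Smith normal form yields diagonal entries (1,1,1,1,1,1).

The boundary map ∂_3: C_3 → C_2 sends each 3-simplex σ to the alternating sum Σ_i (−1)^i (σ with its i-th vertex removed). For instance
  ∂[0,2,3,4] = [2,3,4] − [0,3,4] + [0,2,4] − [0,2,3],
  ∂[0,1,3,4] = [1,3,4] − [0,3,4] + [0,1,4] − [0,1,3].
The 10×5 boundary matrix has rank 4 and Smith normal form diag(1,1,1,1).

Reading off H_k = ker ∂_k / im ∂_{k+1}:

  H_0: rank C_0 − rank ∂_1 = 5 − 4 = 1, and the invariant factors of ∂_1 are all 1, so H_0 = Z.
  H_1: rank ker ∂_1 − rank ∂_2 = (10 − 4) − 6 = 0, and the invariant factors of ∂_2 are all 1, so H_1 = 0.
  H_2: rank ker ∂_2 − rank ∂_3 = (10 − 6) − 4 = 0, and the invariant factors of ∂_3 are all 1, so H_2 = 0.
  H_3: rank ker ∂_3 − rank ∂_4 = (5 − 4) − 0 = 1, and there is no ∂_4, so H_3 = Z.

As a check, the Euler characteristic is 5 − 10 + 10 − 5 = 0, which agrees with 1 − 0 + 0 − 1 = 0.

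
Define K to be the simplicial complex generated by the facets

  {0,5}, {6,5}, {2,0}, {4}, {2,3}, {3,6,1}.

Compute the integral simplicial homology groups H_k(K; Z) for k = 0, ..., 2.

H_0 = Z^2,  H_1 = Z,  H_2 = 0.

K has 7 vertices, 7 edges, 1 triangle.
rank ∂_0 = 0, rank ∂_1 = 5 ⇒ b_0 = 7 − 0 − 5 = 2; all invariant factors of ∂_1 are 1 so no torsion. So H_0 = Z^2.
rank ∂_1 = 5, rank ∂_2 = 1 ⇒ b_1 = 7 − 5 − 1 = 1; all invariant factors of ∂_2 are 1 so no torsion. So H_1 = Z.
rank ∂_2 = 1, rank ∂_3 = 0 ⇒ b_2 = 1 − 1 − 0 = 0. So H_2 = 0.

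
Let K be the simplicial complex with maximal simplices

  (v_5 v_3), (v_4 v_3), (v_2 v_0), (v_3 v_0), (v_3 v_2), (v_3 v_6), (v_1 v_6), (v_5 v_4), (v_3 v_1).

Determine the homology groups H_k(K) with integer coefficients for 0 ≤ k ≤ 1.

We work with the vertex ordering v_0 < v_1 < v_2 < v_3 < v_4 < v_5 < v_6. The simplices of K, each written with vertices in increasing order, are:

  0-simplices (7): [v_0], [v_1], [v_2], [v_3], [v_4], [v_5], [v_6]
  1-simplices (9): [v_0,v_2], [v_0,v_3], [v_1,v_3], [v_1,v_6], [v_2,v_3], [v_3,v_4], [v_3,v_5], [v_3,v_6], [v_4,v_5]

Hence C_0 ≅ Z^7, C_1 ≅ Z^9.

The boundary map ∂_1: C_1 → C_0 maps an edge to its endpoints' difference, ∂[p,q] = q − p. For instance
  ∂[v_2,v_3] = [v_3] − [v_2].
This gives a 7×9 integer matrix of rank 6; reducing to Smith normal form yields diagonal entries (1,1,1,1,1,1).

Now H_k = ker ∂_k / im ∂_{k+1}, so:

  H_0: rank C_0 − rank ∂_1 = 7 − 6 = 1, and the invariant factors of ∂_1 are all 1, so H_0 ≅ Z.
  H_1: rank ker ∂_1 − rank ∂_2 = (9 − 6) − 0 = 3, and there is no ∂_2, so H_1 ≅ Z^3.

As a check, the Euler characteristic is 7 − 9 = -2, which agrees with 1 − 3 = -2.

H_0 ≅ Z,  H_1 ≅ Z^3.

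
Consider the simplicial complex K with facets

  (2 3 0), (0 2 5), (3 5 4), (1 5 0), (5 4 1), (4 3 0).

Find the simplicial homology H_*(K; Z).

H_0 = Z,  H_1 = Z,  H_2 = 0.

Order the vertices as 0 < 1 < 2 < 3 < 4 < 5. Listing each simplex with vertices in this order, K has dimension 2 with simplices:

  0-simplices (6): [0], [1], [2], [3], [4], [5]
  1-simplices (12): [0,1], [0,2], [0,3], [0,4], [0,5], [1,4], [1,5], [2,3], [2,5], [3,4], [3,5], [4,5]
  2-simplices (6): [0,1,5], [0,2,3], [0,2,5], [0,3,4], [1,4,5], [3,4,5]

giving chain groups C_0 ≅ Z^6, C_1 ≅ Z^12, C_2 ≅ Z^6.

Boundary ∂_1: C_1 → C_0 maps an edge to its endpoints' difference, ∂[p,q] = q − p. For instance
  ∂[0,3] = [3] − [0].
This gives a 6×12 integer matrix of rank 5; reducing to Smith normal form yields diagonal entries (1,1,1,1,1).

∂_2: C_2 → C_1 acts by ∂[p,q,r] = [q,r] − [p,r] + [p,q]. For instance
  ∂[0,2,5] = [2,5] − [0,5] + [0,2],
  ∂[0,1,5] = [1,5] − [0,5] + [0,1].
This gives a 12×6 integer matrix of rank 6; reducing to Smith normal form yields diagonal entries (1,1,1,1,1,1).

From H_k ≅ ker(∂_k) / im(∂_{k+1}) we obtain:

  H_0: rank C_0 − rank ∂_1 = 6 − 5 = 1, and the invariant factors of ∂_1 are all 1, so H_0 = Z.
  H_1: rank ker ∂_1 − rank ∂_2 = (12 − 5) − 6 = 1, and the invariant factors of ∂_2 are all 1, so H_1 = Z.
  H_2: rank ker ∂_2 − rank ∂_3 = (6 − 6) − 0 = 0, and there is no ∂_3, so H_2 = 0.

As a check, the Euler characteristic is 6 − 12 + 6 = 0, which agrees with 1 − 1 + 0 = 0.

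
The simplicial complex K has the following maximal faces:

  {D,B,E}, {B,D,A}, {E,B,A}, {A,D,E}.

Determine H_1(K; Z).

H_1 ≅ 0.

Fix the vertex order A < B < D < E and write every simplex with vertices in increasing order. Then dim K = 2 and the simplices of K are:

  0-simplices (4): A, B, D, E
  1-simplices (6): AB, AD, AE, BD, BE, DE
  2-simplices (4): ABD, ABE, ADE, BDE

giving chain groups C_0 ≅ Z^4, C_1 ≅ Z^6, C_2 ≅ Z^4.

The boundary map ∂_1: C_1 → C_0 maps an edge to its endpoints' difference, ∂[p,q] = q − p. For instance
  ∂AD = D − A.
As a 4×6 matrix over Z this has rank 3, with invariant factors (1,1,1).

∂_2: C_2 → C_1 acts by ∂[p,q,r] = [q,r] − [p,r] + [p,q]. For instance
  ∂BDE = DE − BE + BD,
  ∂ABD = BD − AD + AB.
As a 6×4 matrix over Z this has rank 3, with invariant factors (1,1,1).

Computing H_k = (kernel of ∂_k) / (image of ∂_{k+1}):

  H_1: rank ker ∂_1 − rank ∂_2 = (6 − 3) − 3 = 0, and the invariant factors of ∂_2 are all 1, so H_1 ≅ 0.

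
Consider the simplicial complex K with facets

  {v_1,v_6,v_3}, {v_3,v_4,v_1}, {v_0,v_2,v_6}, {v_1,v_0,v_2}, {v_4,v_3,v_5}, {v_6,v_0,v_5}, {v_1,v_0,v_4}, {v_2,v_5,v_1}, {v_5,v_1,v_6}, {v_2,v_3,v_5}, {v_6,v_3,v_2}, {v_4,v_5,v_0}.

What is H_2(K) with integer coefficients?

H_2 = 0.

We work with the vertex ordering v_0 < v_1 < v_2 < v_3 < v_4 < v_5 < v_6. The simplices of K, each written with vertices in increasing order, are:

  0-simplices (7): [v_0], [v_1], [v_2], [v_3], [v_4], [v_5], [v_6]
  1-simplices (18): (18 of them)
  2-simplices (12): (12 of them)

giving chain groups C_0 ≅ Z^7, C_1 ≅ Z^18, C_2 ≅ Z^12.

Boundary ∂_1: C_1 → C_0 sends each edge [p,q] (with p < q) to q − p.
The resulting 7×18 matrix has rank 6, and its Smith normal form has invariant factors (1,1,1,1,1,1).

Boundary ∂_2: C_2 → C_1 sends each 2-simplex [p,q,r] to [q,r] − [p,r] + [p,q]. For instance
  ∂[v_0,v_1,v_4] = [v_1,v_4] − [v_0,v_4] + [v_0,v_1],
  ∂[v_1,v_5,v_6] = [v_5,v_6] − [v_1,v_6] + [v_1,v_5].
As a 18×12 matrix over Z this has rank 12, with invariant factors (1,1,1,1,1,1,1,1,1,1,1,2).

Reading off H_k = ker ∂_k / im ∂_{k+1}:

  H_2: rank ker ∂_2 − rank ∂_3 = (12 − 12) − 0 = 0, and there is no ∂_3, so H_2 = 0.

(K is a triangulation of the real projective plane RP^2.)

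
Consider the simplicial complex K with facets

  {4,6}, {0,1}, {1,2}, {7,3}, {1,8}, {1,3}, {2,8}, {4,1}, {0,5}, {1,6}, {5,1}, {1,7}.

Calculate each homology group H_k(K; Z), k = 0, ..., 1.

H_0 ≅ Z,  H_1 ≅ Z^4.

We work with the vertex ordering 0 < 1 < 2 < 3 < 4 < 5 < 6 < 7 < 8. The simplices of K, each written with vertices in increasing order, are:

  0-simplices (9): [0], [1], [2], [3], [4], [5], [6], [7], [8]
  1-simplices (12): [0,1], [0,5], [1,2], [1,3], [1,4], [1,5], [1,6], [1,7], [1,8], [2,8], [3,7], [4,6]

giving chain groups C_0 ≅ Z^9, C_1 ≅ Z^12.

Boundary ∂_1: C_1 → C_0 maps an edge to its endpoints' difference, ∂[p,q] = q − p. For instance
  ∂[2,8] = [8] − [2].
The resulting 9×12 matrix has rank 8, and its Smith normal form has invariant factors (1,1,1,1,1,1,1,1).

From H_k ≅ ker(∂_k) / im(∂_{k+1}) we obtain:

  H_0: rank C_0 − rank ∂_1 = 9 − 8 = 1, and the invariant factors of ∂_1 are all 1, so H_0 = Z.
  H_1: rank ker ∂_1 − rank ∂_2 = (12 − 8) − 0 = 4, and there is no ∂_2, so H_1 = Z^4.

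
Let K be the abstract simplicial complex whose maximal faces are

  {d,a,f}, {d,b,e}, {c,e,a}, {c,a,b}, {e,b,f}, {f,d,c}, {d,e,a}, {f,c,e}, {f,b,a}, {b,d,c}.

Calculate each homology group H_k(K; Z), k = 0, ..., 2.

H_0 = Z,  H_1 = Z_2,  H_2 = 0.

Order the vertices as a < b < c < d < e < f. Listing each simplex with vertices in this order, K has dimension 2 with simplices:

  0-simplices (6): a, b, c, d, e, f
  1-simplices (15): ab, ac, ad, ae, af, bc, bd, be, bf, cd, ce, cf, de, df, ef
  2-simplices (10): abc, abf, ace, ade, adf, bcd, bde, bef, cdf, cef

Hence C_0 ≅ Z^6, C_1 ≅ Z^15, C_2 ≅ Z^10.

Boundary ∂_1: C_1 → C_0 is given by ∂[p,q] = [q] − [p]. For instance
  ∂bd = d − b.
As a 6×15 matrix over Z this has rank 5, with invariant factors (1,1,1,1,1).

The boundary map ∂_2: C_2 → C_1 acts by ∂[p,q,r] = [q,r] − [p,r] + [p,q]. For instance
  ∂bcd = cd − bd + bc,
  ∂adf = df − af + ad.
The 15×10 boundary matrix has rank 10 and Smith normal form diag(1,1,1,1,1,1,1,1,1,2).

Computing H_k = (kernel of ∂_k) / (image of ∂_{k+1}):

  H_0: rank C_0 − rank ∂_1 = 6 − 5 = 1, and the invariant factors of ∂_1 are all 1, so H_0 ≅ Z.
  H_1: rank ker ∂_1 − rank ∂_2 = (15 − 5) − 10 = 0, and ∂_2 has invariant factor 2 > 1, so H_1 ≅ Z_2.
  H_2: rank ker ∂_2 − rank ∂_3 = (10 − 10) − 0 = 0, and there is no ∂_3, so H_2 ≅ 0.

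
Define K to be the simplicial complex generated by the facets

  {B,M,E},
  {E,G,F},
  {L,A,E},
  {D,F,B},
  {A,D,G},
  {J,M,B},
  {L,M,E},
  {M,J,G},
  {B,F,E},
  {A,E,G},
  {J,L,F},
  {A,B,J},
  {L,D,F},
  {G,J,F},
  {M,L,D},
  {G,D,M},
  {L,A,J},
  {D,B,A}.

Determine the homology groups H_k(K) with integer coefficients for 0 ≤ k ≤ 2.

H_0 = Z,  H_1 = Z^2,  H_2 = Z.

Order the vertices as A < B < D < E < F < G < J < L < M. Listing each simplex with vertices in this order, K has dimension 2 with simplices:

  0-simplices (9): A, B, D, E, F, G, J, L, M
  1-simplices (27): AB, AD, AE, AG, AJ, AL, BD, BE, BF, BJ, BM, DF, DG, DL, DM, EF, EG, EL, EM, FG, FJ, FL, GJ, GM, JL, JM, LM
  2-simplices (18): ABD, ABJ, ADG, AEG, AEL, AJL, BDF, BEF, BEM, BJM, DFL, DGM, DLM, EFG, ELM, FGJ, FJL, GJM

so the chain groups are C_0 ≅ Z^9, C_1 ≅ Z^27, C_2 ≅ Z^18.

The boundary map ∂_1: C_1 → C_0 sends each edge [p,q] (with p < q) to q − p.
The resulting 9×27 matrix has rank 8, and its Smith normal form has invariant factors (1,1,1,1,1,1,1,1).

Boundary ∂_2: C_2 → C_1 sends each 2-simplex [p,q,r] to [q,r] − [p,r] + [p,q]. For instance
  ∂DGM = GM − DM + DG,
  ∂FGJ = GJ − FJ + FG.
The resulting 27×18 matrix has rank 17, and its Smith normal form has invariant factors (1,1,1,1,1,1,1,1,1,1,1,1,1,1,1,1,1).

Computing H_k = (kernel of ∂_k) / (image of ∂_{k+1}):

  H_0: rank C_0 − rank ∂_1 = 9 − 8 = 1, and the invariant factors of ∂_1 are all 1, so H_0 ≅ Z.
  H_1: rank ker ∂_1 − rank ∂_2 = (27 − 8) − 17 = 2, and the invariant factors of ∂_2 are all 1, so H_1 ≅ Z^2.
  H_2: rank ker ∂_2 − rank ∂_3 = (18 − 17) − 0 = 1, and there is no ∂_3, so H_2 ≅ Z.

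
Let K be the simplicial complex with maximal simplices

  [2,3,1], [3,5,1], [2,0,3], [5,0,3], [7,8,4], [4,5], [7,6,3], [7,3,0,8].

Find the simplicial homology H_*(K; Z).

Order the vertices as 0 < 1 < 2 < 3 < 4 < 5 < 6 < 7 < 8. Listing each simplex with vertices in this order, K has dimension 3 with simplices:

  0-simplices (9): [0], [1], [2], [3], [4], [5], [6], [7], [8]
  1-simplices (18): [0,2], [0,3], [0,5], [0,7], [0,8], [1,2], [1,3], [1,5], [2,3], [3,5], [3,6], [3,7], [3,8], [4,5], [4,7], [4,8], [6,7], [7,8]
  2-simplices (10): [0,2,3], [0,3,5], [0,3,7], [0,3,8], [0,7,8], [1,2,3], [1,3,5], [3,6,7], [3,7,8], [4,7,8]
  3-simplices (1): [0,3,7,8]

so the chain groups are C_0 ≅ Z^9, C_1 ≅ Z^18, C_2 ≅ Z^10, C_3 ≅ Z^1.

Boundary ∂_1: C_1 → C_0 sends each edge [p,q] (with p < q) to q − p. For instance
  ∂[0,2] = [2] − [0].
The resulting 9×18 matrix has rank 8, and its Smith normal form has invariant factors (1,1,1,1,1,1,1,1).

∂_2: C_2 → C_1 sends each 2-simplex [p,q,r] to [q,r] − [p,r] + [p,q]. For instance
  ∂[0,3,7] = [3,7] − [0,7] + [0,3],
  ∂[4,7,8] = [7,8] − [4,8] + [4,7].
The 18×10 boundary matrix has rank 9 and Smith normal form diag(1,1,1,1,1,1,1,1,1).

Boundary ∂_3: C_3 → C_2 sends each 3-simplex σ to the alternating sum Σ_i (−1)^i (σ with its i-th vertex removed). For instance
  ∂[0,3,7,8] = [3,7,8] − [0,7,8] + [0,3,8] − [0,3,7].
The 10×1 boundary matrix has rank 1 and Smith normal form diag(1).

Computing H_k = (kernel of ∂_k) / (image of ∂_{k+1}):

  H_0: rank C_0 − rank ∂_1 = 9 − 8 = 1, and the invariant factors of ∂_1 are all 1, so H_0 ≅ Z.
  H_1: rank ker ∂_1 − rank ∂_2 = (18 − 8) − 9 = 1, and the invariant factors of ∂_2 are all 1, so H_1 ≅ Z.
  H_2: rank ker ∂_2 − rank ∂_3 = (10 − 9) − 1 = 0, and the invariant factors of ∂_3 are all 1, so H_2 ≅ 0.
  H_3: rank ker ∂_3 − rank ∂_4 = (1 − 1) − 0 = 0, and there is no ∂_4, so H_3 ≅ 0.

H_0 = Z,  H_1 = Z,  H_2 = 0,  H_3 = 0.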